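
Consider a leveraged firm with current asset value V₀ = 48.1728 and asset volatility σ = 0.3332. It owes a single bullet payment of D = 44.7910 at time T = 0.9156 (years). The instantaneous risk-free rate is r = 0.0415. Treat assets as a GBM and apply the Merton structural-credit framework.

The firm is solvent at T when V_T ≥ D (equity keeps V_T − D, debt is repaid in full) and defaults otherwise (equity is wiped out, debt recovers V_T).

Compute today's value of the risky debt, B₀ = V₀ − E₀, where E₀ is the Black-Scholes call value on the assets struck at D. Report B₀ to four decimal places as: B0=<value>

d₁ = [ln(V₀/D) + (r + σ²/2)T] / (σ√T)
   = [ln(48.1728/44.7910) + (0.0415 + 0.5·0.3332²)·0.9156] / (0.3332·√0.9156)
   = [0.072787 + 0.088823] / 0.318829 = 0.506888
d₂ = d₁ − σ√T = 0.506888 − 0.318829 = 0.188059
N(d₁) = 0.693883,  N(d₂) = 0.574585,  e^(−rT) = 0.962715
E₀ = V₀·N(d₁) − D·e^(−rT)·N(d₂)
   = 48.1728·0.693883 − 44.7910·0.962715·0.574585 = 8.649638
B₀ = V₀ − E₀ = 48.1728 − 8.649638 = 39.523162

B0=39.5232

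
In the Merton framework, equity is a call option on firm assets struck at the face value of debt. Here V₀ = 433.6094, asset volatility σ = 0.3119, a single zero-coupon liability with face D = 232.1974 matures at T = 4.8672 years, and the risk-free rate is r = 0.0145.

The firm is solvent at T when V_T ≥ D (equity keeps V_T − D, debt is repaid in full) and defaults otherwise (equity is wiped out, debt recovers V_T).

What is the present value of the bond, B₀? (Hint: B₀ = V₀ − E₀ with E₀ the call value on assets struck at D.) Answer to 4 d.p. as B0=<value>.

B0=199.7891

d₁ = [ln(V₀/D) + (r + σ²/2)T] / (σ√T)
   = [ln(433.6094/232.1974) + (0.0145 + 0.5·0.3119²)·4.8672] / (0.3119·√4.8672)
   = [0.624556 + 0.307319] / 0.688105 = 1.354262
d₂ = d₁ − σ√T = 1.354262 − 0.688105 = 0.666157
N(d₁) = 0.912174,  N(d₂) = 0.747345,  e^(−rT) = 0.931858
E₀ = V₀·N(d₁) − D·e^(−rT)·N(d₂)
   = 433.6094·0.912174 − 232.1974·0.931858·0.747345 = 233.820308
B₀ = V₀ − E₀ = 433.6094 − 233.820308 = 199.789092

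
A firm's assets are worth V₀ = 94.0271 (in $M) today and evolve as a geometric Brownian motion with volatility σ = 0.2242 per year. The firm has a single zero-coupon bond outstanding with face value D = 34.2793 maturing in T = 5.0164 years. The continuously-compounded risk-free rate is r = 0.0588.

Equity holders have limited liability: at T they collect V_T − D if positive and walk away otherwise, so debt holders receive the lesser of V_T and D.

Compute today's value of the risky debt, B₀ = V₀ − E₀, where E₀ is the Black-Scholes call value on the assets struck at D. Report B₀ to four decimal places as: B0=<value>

d₁ = [ln(V₀/D) + (r + σ²/2)T] / (σ√T)
   = [ln(94.0271/34.2793) + (0.0588 + 0.5·0.2242²)·5.0164] / (0.2242·√5.0164)
   = [1.009041 + 0.421041] / 0.502148 = 2.847930
d₂ = d₁ − σ√T = 2.847930 − 0.502148 = 2.345782
N(d₁) = 0.997800,  N(d₂) = 0.990506,  e^(−rT) = 0.744558
E₀ = V₀·N(d₁) − D·e^(−rT)·N(d₂)
   = 94.0271·0.997800 − 34.2793·0.744558·0.990506 = 68.539591
B₀ = V₀ − E₀ = 94.0271 − 68.539591 = 25.487509

B0=25.4875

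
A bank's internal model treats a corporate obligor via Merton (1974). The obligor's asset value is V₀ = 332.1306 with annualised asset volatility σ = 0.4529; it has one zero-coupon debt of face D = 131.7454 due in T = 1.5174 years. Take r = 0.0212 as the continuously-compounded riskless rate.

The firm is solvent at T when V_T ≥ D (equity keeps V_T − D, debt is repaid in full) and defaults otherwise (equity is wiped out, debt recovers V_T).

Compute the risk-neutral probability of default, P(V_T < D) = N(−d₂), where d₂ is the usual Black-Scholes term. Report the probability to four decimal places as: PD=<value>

d₁ = [ln(V₀/D) + (r + σ²/2)T] / (σ√T)
   = [ln(332.1306/131.7454) + (0.0212 + 0.5·0.4529²)·1.5174] / (0.4529·√1.5174)
   = [0.924657 + 0.187792] / 0.557895 = 1.994012
d₂ = d₁ − σ√T = 1.994012 − 0.557895 = 1.436117
risk-neutral PD = N(−d₂) = N(-1.436117) = 0.075484

PD=0.0755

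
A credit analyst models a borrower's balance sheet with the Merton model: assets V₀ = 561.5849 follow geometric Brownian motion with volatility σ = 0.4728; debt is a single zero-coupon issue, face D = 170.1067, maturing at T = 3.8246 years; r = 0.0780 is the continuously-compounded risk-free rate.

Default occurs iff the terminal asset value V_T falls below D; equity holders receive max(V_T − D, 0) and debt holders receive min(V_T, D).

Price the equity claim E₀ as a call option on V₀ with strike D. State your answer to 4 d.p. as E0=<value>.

d₁ = [ln(V₀/D) + (r + σ²/2)T] / (σ√T)
   = [ln(561.5849/170.1067) + (0.0780 + 0.5·0.4728²)·3.8246] / (0.4728·√3.8246)
   = [1.194337 + 0.725794] / 0.924635 = 2.076636
d₂ = d₁ − σ√T = 2.076636 − 0.924635 = 1.152001
N(d₁) = 0.981082,  N(d₂) = 0.875340,  e^(−rT) = 0.742065
E₀ = V₀·N(d₁) − D·e^(−rT)·N(d₂)
   = 561.5849·0.981082 − 170.1067·0.742065·0.875340 = 440.466793

E0=440.4668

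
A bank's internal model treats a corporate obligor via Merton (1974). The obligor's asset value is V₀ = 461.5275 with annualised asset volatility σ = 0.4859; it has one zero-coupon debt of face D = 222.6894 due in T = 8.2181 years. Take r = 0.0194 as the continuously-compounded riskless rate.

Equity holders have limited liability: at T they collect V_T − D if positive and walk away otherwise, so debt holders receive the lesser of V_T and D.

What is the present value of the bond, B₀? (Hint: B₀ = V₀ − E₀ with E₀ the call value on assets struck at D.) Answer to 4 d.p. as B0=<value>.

B0=132.5197

d₁ = [ln(V₀/D) + (r + σ²/2)T] / (σ√T)
   = [ln(461.5275/222.6894) + (0.0194 + 0.5·0.4859²)·8.2181] / (0.4859·√8.2181)
   = [0.728764 + 1.129573] / 1.392941 = 1.334110
d₂ = d₁ − σ√T = 1.334110 − 1.392941 = -0.058830
N(d₁) = 0.908916,  N(d₂) = 0.476544,  e^(−rT) = 0.852629
E₀ = V₀·N(d₁) − D·e^(−rT)·N(d₂)
   = 461.5275·0.908916 − 222.6894·0.852629·0.476544 = 329.007806
B₀ = V₀ − E₀ = 461.5275 − 329.007806 = 132.519694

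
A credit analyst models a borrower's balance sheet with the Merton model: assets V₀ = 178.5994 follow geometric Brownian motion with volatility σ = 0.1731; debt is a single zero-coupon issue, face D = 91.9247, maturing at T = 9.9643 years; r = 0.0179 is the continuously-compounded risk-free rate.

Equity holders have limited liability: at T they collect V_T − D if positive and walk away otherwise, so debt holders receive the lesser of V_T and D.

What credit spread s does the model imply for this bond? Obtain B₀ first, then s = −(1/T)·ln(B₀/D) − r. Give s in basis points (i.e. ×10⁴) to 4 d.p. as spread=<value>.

d₁ = [ln(V₀/D) + (r + σ²/2)T] / (σ√T)
   = [ln(178.5994/91.9247) + (0.0179 + 0.5·0.1731²)·9.9643] / (0.1731·√9.9643)
   = [0.664176 + 0.327644] / 0.546412 = 1.815149
d₂ = d₁ − σ√T = 1.815149 − 0.546412 = 1.268737
N(d₁) = 0.965249,  N(d₂) = 0.897732,  e^(−rT) = 0.836640
E₀ = V₀·N(d₁) − D·e^(−rT)·N(d₂)
   = 178.5994·0.965249 − 91.9247·0.836640·0.897732 = 103.350245
B₀ = V₀ − E₀ = 178.5994 − 103.350245 = 75.249155
spread = −(1/T)·ln(B₀/D) − r = −(1/9.9643)·ln(75.249155/91.9247) − 0.0179 = 0.00218822
in basis points: 0.00218822 × 10⁴ = 21.8822 bp

spread=21.8822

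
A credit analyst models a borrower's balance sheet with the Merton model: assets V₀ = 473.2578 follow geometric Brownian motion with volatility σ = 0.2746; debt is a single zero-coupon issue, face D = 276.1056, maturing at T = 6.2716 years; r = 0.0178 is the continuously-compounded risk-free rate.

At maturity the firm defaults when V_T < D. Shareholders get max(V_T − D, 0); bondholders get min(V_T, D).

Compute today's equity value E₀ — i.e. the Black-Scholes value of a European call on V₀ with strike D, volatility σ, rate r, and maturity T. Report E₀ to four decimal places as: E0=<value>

E0=247.2230

d₁ = [ln(V₀/D) + (r + σ²/2)T] / (σ√T)
   = [ln(473.2578/276.1056) + (0.0178 + 0.5·0.2746²)·6.2716] / (0.2746·√6.2716)
   = [0.538857 + 0.348090] / 0.687685 = 1.289757
d₂ = d₁ − σ√T = 1.289757 − 0.687685 = 0.602072
N(d₁) = 0.901432,  N(d₂) = 0.726437,  e^(−rT) = 0.894371
E₀ = V₀·N(d₁) − D·e^(−rT)·N(d₂)
   = 473.2578·0.901432 − 276.1056·0.894371·0.726437 = 247.223013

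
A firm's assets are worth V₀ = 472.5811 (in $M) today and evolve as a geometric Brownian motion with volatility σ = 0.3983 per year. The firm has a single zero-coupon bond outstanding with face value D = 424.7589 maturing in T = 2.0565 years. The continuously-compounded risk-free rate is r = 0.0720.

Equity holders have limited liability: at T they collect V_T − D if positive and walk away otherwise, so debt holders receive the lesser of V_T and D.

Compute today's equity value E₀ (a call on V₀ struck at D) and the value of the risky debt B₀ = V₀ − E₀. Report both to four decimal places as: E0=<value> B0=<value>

E0=156.3524 B0=316.2287

d₁ = [ln(V₀/D) + (r + σ²/2)T] / (σ√T)
   = [ln(472.5811/424.7589) + (0.0720 + 0.5·0.3983²)·2.0565] / (0.3983·√2.0565)
   = [0.106688 + 0.311193] / 0.571182 = 0.731606
d₂ = d₁ − σ√T = 0.731606 − 0.571182 = 0.160424
N(d₁) = 0.767795,  N(d₂) = 0.563726,  e^(−rT) = 0.862372
E₀ = V₀·N(d₁) − D·e^(−rT)·N(d₂)
   = 472.5811·0.767795 − 424.7589·0.862372·0.563726 = 156.352434
B₀ = V₀ − E₀ = 472.5811 − 156.352434 = 316.228666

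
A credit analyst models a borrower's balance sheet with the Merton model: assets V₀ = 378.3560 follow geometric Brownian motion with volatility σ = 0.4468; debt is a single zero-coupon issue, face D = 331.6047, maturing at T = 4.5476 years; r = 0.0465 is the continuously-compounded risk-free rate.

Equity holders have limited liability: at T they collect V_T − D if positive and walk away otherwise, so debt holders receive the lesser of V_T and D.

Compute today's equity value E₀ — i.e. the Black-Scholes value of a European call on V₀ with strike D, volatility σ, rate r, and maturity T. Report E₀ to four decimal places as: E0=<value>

d₁ = [ln(V₀/D) + (r + σ²/2)T] / (σ√T)
   = [ln(378.3560/331.6047) + (0.0465 + 0.5·0.4468²)·4.5476] / (0.4468·√4.5476)
   = [0.131892 + 0.665383] / 0.952806 = 0.836765
d₂ = d₁ − σ√T = 0.836765 − 0.952806 = -0.116040
N(d₁) = 0.798638,  N(d₂) = 0.453810,  e^(−rT) = 0.809399
E₀ = V₀·N(d₁) − D·e^(−rT)·N(d₂)
   = 378.3560·0.798638 − 331.6047·0.809399·0.453810 = 180.366479

E0=180.3665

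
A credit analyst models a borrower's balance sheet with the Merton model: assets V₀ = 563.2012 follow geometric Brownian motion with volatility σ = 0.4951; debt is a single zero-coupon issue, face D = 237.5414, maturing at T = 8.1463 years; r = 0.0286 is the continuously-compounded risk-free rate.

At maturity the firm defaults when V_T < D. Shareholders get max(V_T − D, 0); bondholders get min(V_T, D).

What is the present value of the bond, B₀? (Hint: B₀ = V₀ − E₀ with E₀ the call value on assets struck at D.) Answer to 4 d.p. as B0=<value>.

d₁ = [ln(V₀/D) + (r + σ²/2)T] / (σ√T)
   = [ln(563.2012/237.5414) + (0.0286 + 0.5·0.4951²)·8.1463] / (0.4951·√8.1463)
   = [0.863295 + 1.231411] / 1.413101 = 1.482347
d₂ = d₁ − σ√T = 1.482347 − 1.413101 = 0.069247
N(d₁) = 0.930876,  N(d₂) = 0.527603,  e^(−rT) = 0.792166
E₀ = V₀·N(d₁) − D·e^(−rT)·N(d₂)
   = 563.2012·0.930876 − 237.5414·0.792166·0.527603 = 424.990205
B₀ = V₀ − E₀ = 563.2012 − 424.990205 = 138.210995

B0=138.2110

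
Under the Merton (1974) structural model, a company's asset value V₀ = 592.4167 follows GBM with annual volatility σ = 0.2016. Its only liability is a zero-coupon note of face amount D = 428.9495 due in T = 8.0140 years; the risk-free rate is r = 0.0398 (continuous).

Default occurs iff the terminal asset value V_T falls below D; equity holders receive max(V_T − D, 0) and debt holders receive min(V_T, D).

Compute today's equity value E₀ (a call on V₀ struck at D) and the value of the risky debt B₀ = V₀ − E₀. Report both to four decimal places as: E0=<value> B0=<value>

E0=296.2146 B0=296.2021

d₁ = [ln(V₀/D) + (r + σ²/2)T] / (σ√T)
   = [ln(592.4167/428.9495) + (0.0398 + 0.5·0.2016²)·8.0140] / (0.2016·√8.0140)
   = [0.322871 + 0.481812] / 0.570710 = 1.409969
d₂ = d₁ − σ√T = 1.409969 − 0.570710 = 0.839260
N(d₁) = 0.920726,  N(d₂) = 0.799338,  e^(−rT) = 0.726907
E₀ = V₀·N(d₁) − D·e^(−rT)·N(d₂)
   = 592.4167·0.920726 − 428.9495·0.726907·0.799338 = 296.214593
B₀ = V₀ − E₀ = 592.4167 − 296.214593 = 296.202107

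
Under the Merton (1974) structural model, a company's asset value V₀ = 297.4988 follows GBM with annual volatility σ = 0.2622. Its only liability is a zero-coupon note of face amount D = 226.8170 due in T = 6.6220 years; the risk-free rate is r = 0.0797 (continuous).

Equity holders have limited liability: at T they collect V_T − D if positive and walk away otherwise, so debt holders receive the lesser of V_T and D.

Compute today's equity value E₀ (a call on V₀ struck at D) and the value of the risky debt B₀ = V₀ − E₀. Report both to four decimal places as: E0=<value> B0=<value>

E0=171.2037 B0=126.2951

d₁ = [ln(V₀/D) + (r + σ²/2)T] / (σ√T)
   = [ln(297.4988/226.8170) + (0.0797 + 0.5·0.2622²)·6.6220] / (0.2622·√6.6220)
   = [0.271267 + 0.755401] / 0.674726 = 1.521607
d₂ = d₁ − σ√T = 1.521607 − 0.674726 = 0.846881
N(d₁) = 0.935946,  N(d₂) = 0.801469,  e^(−rT) = 0.589917
E₀ = V₀·N(d₁) − D·e^(−rT)·N(d₂)
   = 297.4988·0.935946 − 226.8170·0.589917·0.801469 = 171.203704
B₀ = V₀ − E₀ = 297.4988 − 171.203704 = 126.295096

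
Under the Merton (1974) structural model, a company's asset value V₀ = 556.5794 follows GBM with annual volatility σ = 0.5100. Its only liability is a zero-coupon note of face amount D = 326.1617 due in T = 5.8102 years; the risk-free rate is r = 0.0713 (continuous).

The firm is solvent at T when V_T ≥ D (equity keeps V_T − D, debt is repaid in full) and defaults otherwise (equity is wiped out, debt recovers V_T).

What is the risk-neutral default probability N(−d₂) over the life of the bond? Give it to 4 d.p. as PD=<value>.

d₁ = [ln(V₀/D) + (r + σ²/2)T] / (σ√T)
   = [ln(556.5794/326.1617) + (0.0713 + 0.5·0.5100²)·5.8102] / (0.5100·√5.8102)
   = [0.534417 + 1.169884] / 1.229322 = 1.386374
d₂ = d₁ − σ√T = 1.386374 − 1.229322 = 0.157052
risk-neutral PD = N(−d₂) = N(-0.157052) = 0.437602

PD=0.4376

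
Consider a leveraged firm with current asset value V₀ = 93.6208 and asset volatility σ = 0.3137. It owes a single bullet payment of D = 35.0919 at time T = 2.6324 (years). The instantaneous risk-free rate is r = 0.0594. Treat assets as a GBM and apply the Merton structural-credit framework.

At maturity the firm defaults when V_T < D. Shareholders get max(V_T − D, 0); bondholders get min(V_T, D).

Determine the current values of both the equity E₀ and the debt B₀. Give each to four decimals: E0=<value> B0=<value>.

d₁ = [ln(V₀/D) + (r + σ²/2)T] / (σ√T)
   = [ln(93.6208/35.0919) + (0.0594 + 0.5·0.3137²)·2.6324] / (0.3137·√2.6324)
   = [0.981282 + 0.285889] / 0.508968 = 2.489687
d₂ = d₁ − σ√T = 2.489687 − 0.508968 = 1.980719
N(d₁) = 0.993607,  N(d₂) = 0.976189,  e^(−rT) = 0.855247
E₀ = V₀·N(d₁) − D·e^(−rT)·N(d₂)
   = 93.6208·0.993607 − 35.0919·0.855247·0.976189 = 63.724682
B₀ = V₀ − E₀ = 93.6208 − 63.724682 = 29.896118

E0=63.7247 B0=29.8961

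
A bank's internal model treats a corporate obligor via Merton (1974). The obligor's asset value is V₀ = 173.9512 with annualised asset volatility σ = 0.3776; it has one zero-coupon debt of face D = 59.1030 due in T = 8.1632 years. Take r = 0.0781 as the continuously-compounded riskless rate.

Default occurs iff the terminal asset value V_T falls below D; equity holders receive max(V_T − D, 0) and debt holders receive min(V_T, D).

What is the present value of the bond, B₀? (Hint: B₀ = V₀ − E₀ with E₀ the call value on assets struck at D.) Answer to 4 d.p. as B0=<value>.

B0=29.5464

d₁ = [ln(V₀/D) + (r + σ²/2)T] / (σ√T)
   = [ln(173.9512/59.1030) + (0.0781 + 0.5·0.3776²)·8.1632] / (0.3776·√8.1632)
   = [1.079493 + 1.219508] / 1.078853 = 2.130968
d₂ = d₁ − σ√T = 2.130968 − 1.078853 = 1.052115
N(d₁) = 0.983454,  N(d₂) = 0.853627,  e^(−rT) = 0.528588
E₀ = V₀·N(d₁) − D·e^(−rT)·N(d₂)
   = 173.9512·0.983454 − 59.1030·0.528588·0.853627 = 144.404755
B₀ = V₀ − E₀ = 173.9512 − 144.404755 = 29.546445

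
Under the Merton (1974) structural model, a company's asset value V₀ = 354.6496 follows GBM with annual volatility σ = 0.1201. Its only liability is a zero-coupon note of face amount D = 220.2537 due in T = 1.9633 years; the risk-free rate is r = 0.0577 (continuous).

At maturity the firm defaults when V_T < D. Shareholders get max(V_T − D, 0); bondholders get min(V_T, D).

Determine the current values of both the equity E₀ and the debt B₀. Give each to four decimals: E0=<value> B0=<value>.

d₁ = [ln(V₀/D) + (r + σ²/2)T] / (σ√T)
   = [ln(354.6496/220.2537) + (0.0577 + 0.5·0.1201²)·1.9633] / (0.1201·√1.9633)
   = [0.476350 + 0.127442] / 0.168281 = 3.587988
d₂ = d₁ − σ√T = 3.587988 − 0.168281 = 3.419706
N(d₁) = 0.999833,  N(d₂) = 0.999687,  e^(−rT) = 0.892898
E₀ = V₀·N(d₁) − D·e^(−rT)·N(d₂)
   = 354.6496·0.999833 − 220.2537·0.892898·0.999687 = 157.987962
B₀ = V₀ − E₀ = 354.6496 − 157.987962 = 196.661638

E0=157.9880 B0=196.6616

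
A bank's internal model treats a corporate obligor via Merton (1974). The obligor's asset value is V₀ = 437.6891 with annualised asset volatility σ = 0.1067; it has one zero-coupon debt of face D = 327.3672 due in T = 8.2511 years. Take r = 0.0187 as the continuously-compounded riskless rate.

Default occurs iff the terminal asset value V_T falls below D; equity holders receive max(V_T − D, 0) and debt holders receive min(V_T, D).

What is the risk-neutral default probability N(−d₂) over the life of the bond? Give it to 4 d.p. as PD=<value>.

PD=0.0972

d₁ = [ln(V₀/D) + (r + σ²/2)T] / (σ√T)
   = [ln(437.6891/327.3672) + (0.0187 + 0.5·0.1067²)·8.2511] / (0.1067·√8.2511)
   = [0.290426 + 0.201265] / 0.306493 = 1.604249
d₂ = d₁ − σ√T = 1.604249 − 0.306493 = 1.297756
risk-neutral PD = N(−d₂) = N(-1.297756) = 0.097186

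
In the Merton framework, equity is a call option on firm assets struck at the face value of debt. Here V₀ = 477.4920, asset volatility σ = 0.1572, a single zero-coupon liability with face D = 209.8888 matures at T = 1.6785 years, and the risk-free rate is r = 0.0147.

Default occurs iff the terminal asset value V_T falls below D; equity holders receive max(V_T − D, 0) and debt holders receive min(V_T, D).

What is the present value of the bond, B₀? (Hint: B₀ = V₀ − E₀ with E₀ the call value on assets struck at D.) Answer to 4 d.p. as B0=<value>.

B0=204.7732

d₁ = [ln(V₀/D) + (r + σ²/2)T] / (σ√T)
   = [ln(477.4920/209.8888) + (0.0147 + 0.5·0.1572²)·1.6785] / (0.1572·√1.6785)
   = [0.821970 + 0.045413] / 0.203664 = 4.258902
d₂ = d₁ − σ√T = 4.258902 − 0.203664 = 4.055238
N(d₁) = 0.999990,  N(d₂) = 0.999975,  e^(−rT) = 0.975628
E₀ = V₀·N(d₁) − D·e^(−rT)·N(d₂)
   = 477.4920·0.999990 − 209.8888·0.975628·0.999975 = 272.718841
B₀ = V₀ − E₀ = 477.4920 − 272.718841 = 204.773159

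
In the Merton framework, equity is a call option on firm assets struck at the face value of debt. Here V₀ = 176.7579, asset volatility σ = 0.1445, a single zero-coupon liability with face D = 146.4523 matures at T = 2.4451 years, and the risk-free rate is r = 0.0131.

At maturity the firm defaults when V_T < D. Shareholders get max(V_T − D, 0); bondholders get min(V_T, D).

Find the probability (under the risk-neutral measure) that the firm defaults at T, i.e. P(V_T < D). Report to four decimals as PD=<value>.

d₁ = [ln(V₀/D) + (r + σ²/2)T] / (σ√T)
   = [ln(176.7579/146.4523) + (0.0131 + 0.5·0.1445²)·2.4451] / (0.1445·√2.4451)
   = [0.188081 + 0.057558] / 0.225952 = 1.087130
d₂ = d₁ − σ√T = 1.087130 − 0.225952 = 0.861178
risk-neutral PD = N(−d₂) = N(-0.861178) = 0.194570

PD=0.1946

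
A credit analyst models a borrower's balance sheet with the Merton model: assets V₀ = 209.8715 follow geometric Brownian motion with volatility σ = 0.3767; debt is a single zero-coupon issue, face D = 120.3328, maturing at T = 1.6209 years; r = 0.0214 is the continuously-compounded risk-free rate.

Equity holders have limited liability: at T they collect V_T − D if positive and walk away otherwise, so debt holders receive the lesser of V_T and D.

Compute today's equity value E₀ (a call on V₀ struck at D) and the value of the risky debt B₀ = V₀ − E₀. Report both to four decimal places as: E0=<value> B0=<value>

d₁ = [ln(V₀/D) + (r + σ²/2)T] / (σ√T)
   = [ln(209.8715/120.3328) + (0.0214 + 0.5·0.3767²)·1.6209] / (0.3767·√1.6209)
   = [0.556234 + 0.149692] / 0.479594 = 1.471926
d₂ = d₁ − σ√T = 1.471926 − 0.479594 = 0.992332
N(d₁) = 0.929480,  N(d₂) = 0.839482,  e^(−rT) = 0.965907
E₀ = V₀·N(d₁) − D·e^(−rT)·N(d₂)
   = 209.8715·0.929480 − 120.3328·0.965907·0.839482 = 97.497963
B₀ = V₀ − E₀ = 209.8715 − 97.497963 = 112.373537

E0=97.4980 B0=112.3735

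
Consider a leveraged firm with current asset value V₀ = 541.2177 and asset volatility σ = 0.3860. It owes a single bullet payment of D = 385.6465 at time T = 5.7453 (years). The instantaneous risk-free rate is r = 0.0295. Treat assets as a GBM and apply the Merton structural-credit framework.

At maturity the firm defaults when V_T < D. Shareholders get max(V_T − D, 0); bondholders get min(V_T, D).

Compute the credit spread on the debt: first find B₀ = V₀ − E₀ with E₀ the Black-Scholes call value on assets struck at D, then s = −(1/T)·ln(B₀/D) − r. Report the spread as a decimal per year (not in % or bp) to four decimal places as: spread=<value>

d₁ = [ln(V₀/D) + (r + σ²/2)T] / (σ√T)
   = [ln(541.2177/385.6465) + (0.0295 + 0.5·0.3860²)·5.7453] / (0.3860·√5.7453)
   = [0.338900 + 0.597500] / 0.925217 = 1.012087
d₂ = d₁ − σ√T = 1.012087 − 0.925217 = 0.086870
N(d₁) = 0.844252,  N(d₂) = 0.534613,  e^(−rT) = 0.844098
E₀ = V₀·N(d₁) − D·e^(−rT)·N(d₂)
   = 541.2177·0.844252 − 385.6465·0.844098·0.534613 = 282.895036
B₀ = V₀ − E₀ = 541.2177 − 282.895036 = 258.322664
spread = −(1/T)·ln(B₀/D) − r = −(1/5.7453)·ln(258.322664/385.6465) − 0.0295 = 0.04024600

spread=0.0402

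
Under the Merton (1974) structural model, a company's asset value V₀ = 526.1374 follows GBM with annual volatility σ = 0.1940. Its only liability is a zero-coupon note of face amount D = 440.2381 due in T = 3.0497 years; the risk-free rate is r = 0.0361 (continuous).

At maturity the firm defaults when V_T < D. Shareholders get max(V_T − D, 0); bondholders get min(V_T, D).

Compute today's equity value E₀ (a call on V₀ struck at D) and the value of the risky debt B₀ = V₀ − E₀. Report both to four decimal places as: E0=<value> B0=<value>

E0=148.5860 B0=377.5514

d₁ = [ln(V₀/D) + (r + σ²/2)T] / (σ√T)
   = [ln(526.1374/440.2381) + (0.0361 + 0.5·0.1940²)·3.0497] / (0.1940·√3.0497)
   = [0.178247 + 0.167483] / 0.338790 = 1.020486
d₂ = d₁ − σ√T = 1.020486 − 0.338790 = 0.681696
N(d₁) = 0.846251,  N(d₂) = 0.752284,  e^(−rT) = 0.895750
E₀ = V₀·N(d₁) − D·e^(−rT)·N(d₂)
   = 526.1374·0.846251 − 440.2381·0.895750·0.752284 = 148.586042
B₀ = V₀ − E₀ = 526.1374 − 148.586042 = 377.551358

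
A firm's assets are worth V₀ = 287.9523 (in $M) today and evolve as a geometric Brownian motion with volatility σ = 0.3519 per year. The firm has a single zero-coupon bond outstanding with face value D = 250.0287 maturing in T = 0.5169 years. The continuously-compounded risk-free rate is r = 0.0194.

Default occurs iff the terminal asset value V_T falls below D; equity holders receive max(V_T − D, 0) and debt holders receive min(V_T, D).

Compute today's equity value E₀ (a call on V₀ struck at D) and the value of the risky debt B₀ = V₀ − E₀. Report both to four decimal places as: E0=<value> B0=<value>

E0=51.8030 B0=236.1493

d₁ = [ln(V₀/D) + (r + σ²/2)T] / (σ√T)
   = [ln(287.9523/250.0287) + (0.0194 + 0.5·0.3519²)·0.5169] / (0.3519·√0.5169)
   = [0.141219 + 0.042033] / 0.253001 = 0.724312
d₂ = d₁ − σ√T = 0.724312 − 0.253001 = 0.471311
N(d₁) = 0.765563,  N(d₂) = 0.681291,  e^(−rT) = 0.990022
E₀ = V₀·N(d₁) − D·e^(−rT)·N(d₂)
   = 287.9523·0.765563 − 250.0287·0.990022·0.681291 = 51.803023
B₀ = V₀ − E₀ = 287.9523 − 51.803023 = 236.149277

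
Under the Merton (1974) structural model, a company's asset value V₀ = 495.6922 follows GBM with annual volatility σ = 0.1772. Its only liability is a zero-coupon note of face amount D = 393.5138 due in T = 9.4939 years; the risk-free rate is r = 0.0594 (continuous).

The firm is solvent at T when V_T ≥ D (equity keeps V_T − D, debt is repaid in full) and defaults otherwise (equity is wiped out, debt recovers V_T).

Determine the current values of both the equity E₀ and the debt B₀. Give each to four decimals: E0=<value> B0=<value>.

E0=277.5350 B0=218.1572

d₁ = [ln(V₀/D) + (r + σ²/2)T] / (σ√T)
   = [ln(495.6922/393.5138) + (0.0594 + 0.5·0.1772²)·9.4939] / (0.1772·√9.4939)
   = [0.230839 + 0.712991] / 0.545992 = 1.728653
d₂ = d₁ − σ√T = 1.728653 − 0.545992 = 1.182661
N(d₁) = 0.958064,  N(d₂) = 0.881528,  e^(−rT) = 0.568964
E₀ = V₀·N(d₁) − D·e^(−rT)·N(d₂)
   = 495.6922·0.958064 − 393.5138·0.568964·0.881528 = 277.535014
B₀ = V₀ − E₀ = 495.6922 − 277.535014 = 218.157186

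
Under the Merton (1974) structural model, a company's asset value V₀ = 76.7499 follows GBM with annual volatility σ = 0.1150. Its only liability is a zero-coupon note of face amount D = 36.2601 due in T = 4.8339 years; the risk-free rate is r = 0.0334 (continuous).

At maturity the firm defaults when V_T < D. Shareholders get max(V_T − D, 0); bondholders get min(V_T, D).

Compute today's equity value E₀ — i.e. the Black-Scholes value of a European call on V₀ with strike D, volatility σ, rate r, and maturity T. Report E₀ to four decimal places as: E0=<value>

E0=45.8964

d₁ = [ln(V₀/D) + (r + σ²/2)T] / (σ√T)
   = [ln(76.7499/36.2601) + (0.0334 + 0.5·0.1150²)·4.8339] / (0.1150·√4.8339)
   = [0.749834 + 0.193416] / 0.252841 = 3.730615
d₂ = d₁ − σ√T = 3.730615 − 0.252841 = 3.477774
N(d₁) = 0.999904,  N(d₂) = 0.999747,  e^(−rT) = 0.850907
E₀ = V₀·N(d₁) − D·e^(−rT)·N(d₂)
   = 76.7499·0.999904 − 36.2601·0.850907·0.999747 = 45.896391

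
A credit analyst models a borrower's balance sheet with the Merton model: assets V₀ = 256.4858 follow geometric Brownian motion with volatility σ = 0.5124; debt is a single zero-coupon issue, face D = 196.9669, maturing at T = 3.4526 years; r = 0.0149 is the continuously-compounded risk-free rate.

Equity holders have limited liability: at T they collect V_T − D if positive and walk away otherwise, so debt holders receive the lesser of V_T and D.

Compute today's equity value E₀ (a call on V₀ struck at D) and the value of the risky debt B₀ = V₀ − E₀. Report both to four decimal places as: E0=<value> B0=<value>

d₁ = [ln(V₀/D) + (r + σ²/2)T] / (σ√T)
   = [ln(256.4858/196.9669) + (0.0149 + 0.5·0.5124²)·3.4526] / (0.5124·√3.4526)
   = [0.264038 + 0.504690] / 0.952099 = 0.807403
d₂ = d₁ − σ√T = 0.807403 − 0.952099 = -0.144696
N(d₁) = 0.790283,  N(d₂) = 0.442475,  e^(−rT) = 0.949857
E₀ = V₀·N(d₁) − D·e^(−rT)·N(d₂)
   = 256.4858·0.790283 − 196.9669·0.949857·0.442475 = 119.913436
B₀ = V₀ − E₀ = 256.4858 − 119.913436 = 136.572364

E0=119.9134 B0=136.5724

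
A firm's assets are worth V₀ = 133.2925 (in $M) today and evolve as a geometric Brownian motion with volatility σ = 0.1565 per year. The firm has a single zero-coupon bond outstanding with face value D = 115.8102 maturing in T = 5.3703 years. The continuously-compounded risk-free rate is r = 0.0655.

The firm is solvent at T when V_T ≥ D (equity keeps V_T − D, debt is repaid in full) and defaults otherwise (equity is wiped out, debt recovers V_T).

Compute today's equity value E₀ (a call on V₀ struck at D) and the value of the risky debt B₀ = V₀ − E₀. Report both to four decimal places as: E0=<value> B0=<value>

E0=53.3286 B0=79.9639

d₁ = [ln(V₀/D) + (r + σ²/2)T] / (σ√T)
   = [ln(133.2925/115.8102) + (0.0655 + 0.5·0.1565²)·5.3703] / (0.1565·√5.3703)
   = [0.140593 + 0.417520] / 0.362672 = 1.538894
d₂ = d₁ − σ√T = 1.538894 − 0.362672 = 1.176223
N(d₁) = 0.938085,  N(d₂) = 0.880247,  e^(−rT) = 0.703453
E₀ = V₀·N(d₁) − D·e^(−rT)·N(d₂)
   = 133.2925·0.938085 − 115.8102·0.703453·0.880247 = 53.328605
B₀ = V₀ − E₀ = 133.2925 − 53.328605 = 79.963895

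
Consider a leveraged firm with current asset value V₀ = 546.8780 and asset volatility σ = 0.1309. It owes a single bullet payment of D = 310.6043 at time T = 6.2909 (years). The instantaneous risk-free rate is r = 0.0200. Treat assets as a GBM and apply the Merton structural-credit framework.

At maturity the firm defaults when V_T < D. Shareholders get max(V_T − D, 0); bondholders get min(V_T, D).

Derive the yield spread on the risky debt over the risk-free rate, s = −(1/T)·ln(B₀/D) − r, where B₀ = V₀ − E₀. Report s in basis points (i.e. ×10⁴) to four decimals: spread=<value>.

spread=4.6451

d₁ = [ln(V₀/D) + (r + σ²/2)T] / (σ√T)
   = [ln(546.8780/310.6043) + (0.0200 + 0.5·0.1309²)·6.2909] / (0.1309·√6.2909)
   = [0.565706 + 0.179715] / 0.328319 = 2.270416
d₂ = d₁ − σ√T = 2.270416 − 0.328319 = 1.942097
N(d₁) = 0.988409,  N(d₂) = 0.973937,  e^(−rT) = 0.881775
E₀ = V₀·N(d₁) − D·e^(−rT)·N(d₂)
   = 546.8780·0.988409 − 310.6043·0.881775·0.973937 = 273.793966
B₀ = V₀ − E₀ = 546.8780 − 273.793966 = 273.084034
spread = −(1/T)·ln(B₀/D) − r = −(1/6.2909)·ln(273.084034/310.6043) − 0.0200 = 0.00046451
in basis points: 0.00046451 × 10⁴ = 4.6451 bp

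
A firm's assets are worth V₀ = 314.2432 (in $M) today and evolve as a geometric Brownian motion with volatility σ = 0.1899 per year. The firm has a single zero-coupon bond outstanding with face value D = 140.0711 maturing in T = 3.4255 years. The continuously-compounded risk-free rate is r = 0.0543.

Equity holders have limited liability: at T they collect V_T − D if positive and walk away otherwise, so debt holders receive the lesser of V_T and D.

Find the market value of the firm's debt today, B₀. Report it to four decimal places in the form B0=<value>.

d₁ = [ln(V₀/D) + (r + σ²/2)T] / (σ√T)
   = [ln(314.2432/140.0711) + (0.0543 + 0.5·0.1899²)·3.4255] / (0.1899·√3.4255)
   = [0.808017 + 0.247770] / 0.351469 = 3.003927
d₂ = d₁ − σ√T = 3.003927 − 0.351469 = 2.652458
N(d₁) = 0.998667,  N(d₂) = 0.996005,  e^(−rT) = 0.830270
E₀ = V₀·N(d₁) − D·e^(−rT)·N(d₂)
   = 314.2432·0.998667 − 140.0711·0.830270·0.996005 = 197.992298
B₀ = V₀ − E₀ = 314.2432 − 197.992298 = 116.250902

B0=116.2509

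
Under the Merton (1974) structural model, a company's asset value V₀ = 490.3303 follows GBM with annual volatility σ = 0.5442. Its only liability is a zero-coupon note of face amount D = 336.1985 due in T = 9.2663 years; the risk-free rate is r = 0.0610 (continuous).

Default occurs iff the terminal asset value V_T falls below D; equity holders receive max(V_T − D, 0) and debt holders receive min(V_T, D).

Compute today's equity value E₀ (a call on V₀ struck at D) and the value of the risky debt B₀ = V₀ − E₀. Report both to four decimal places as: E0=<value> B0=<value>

d₁ = [ln(V₀/D) + (r + σ²/2)T] / (σ√T)
   = [ln(490.3303/336.1985) + (0.0610 + 0.5·0.5442²)·9.2663] / (0.5442·√9.2663)
   = [0.377377 + 1.937369] / 1.656577 = 1.397306
d₂ = d₁ − σ√T = 1.397306 − 1.656577 = -0.259271
N(d₁) = 0.918839,  N(d₂) = 0.397713,  e^(−rT) = 0.568221
E₀ = V₀·N(d₁) − D·e^(−rT)·N(d₂)
   = 490.3303·0.918839 − 336.1985·0.568221·0.397713 = 374.557554
B₀ = V₀ − E₀ = 490.3303 − 374.557554 = 115.772746

E0=374.5576 B0=115.7727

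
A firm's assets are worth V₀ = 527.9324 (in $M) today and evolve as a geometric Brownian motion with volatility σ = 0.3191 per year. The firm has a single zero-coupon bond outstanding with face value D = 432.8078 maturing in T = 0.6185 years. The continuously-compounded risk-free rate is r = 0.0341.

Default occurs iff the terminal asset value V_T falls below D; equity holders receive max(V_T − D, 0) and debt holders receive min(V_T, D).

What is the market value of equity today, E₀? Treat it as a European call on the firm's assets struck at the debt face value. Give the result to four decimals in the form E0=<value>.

E0=116.5591

d₁ = [ln(V₀/D) + (r + σ²/2)T] / (σ√T)
   = [ln(527.9324/432.8078) + (0.0341 + 0.5·0.3191²)·0.6185] / (0.3191·√0.6185)
   = [0.198674 + 0.052580] / 0.250955 = 1.001192
d₂ = d₁ − σ√T = 1.001192 − 0.250955 = 0.750237
N(d₁) = 0.841633,  N(d₂) = 0.773444,  e^(−rT) = 0.979130
E₀ = V₀·N(d₁) − D·e^(−rT)·N(d₂)
   = 527.9324·0.841633 − 432.8078·0.979130·0.773444 = 116.559074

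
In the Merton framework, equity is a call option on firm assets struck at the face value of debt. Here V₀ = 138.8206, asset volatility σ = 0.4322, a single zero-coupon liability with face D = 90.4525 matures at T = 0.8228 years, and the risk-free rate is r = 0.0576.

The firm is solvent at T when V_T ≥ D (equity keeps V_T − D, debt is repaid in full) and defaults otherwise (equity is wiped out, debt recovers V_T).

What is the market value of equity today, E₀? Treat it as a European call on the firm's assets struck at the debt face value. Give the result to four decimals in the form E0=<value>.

d₁ = [ln(V₀/D) + (r + σ²/2)T] / (σ√T)
   = [ln(138.8206/90.4525) + (0.0576 + 0.5·0.4322²)·0.8228] / (0.4322·√0.8228)
   = [0.428358 + 0.124241] / 0.392041 = 1.409543
d₂ = d₁ − σ√T = 1.409543 − 0.392041 = 1.017501
N(d₁) = 0.920663,  N(d₂) = 0.845543,  e^(−rT) = 0.953712
E₀ = V₀·N(d₁) − D·e^(−rT)·N(d₂)
   = 138.8206·0.920663 − 90.4525·0.953712·0.845543 = 54.865658

E0=54.8657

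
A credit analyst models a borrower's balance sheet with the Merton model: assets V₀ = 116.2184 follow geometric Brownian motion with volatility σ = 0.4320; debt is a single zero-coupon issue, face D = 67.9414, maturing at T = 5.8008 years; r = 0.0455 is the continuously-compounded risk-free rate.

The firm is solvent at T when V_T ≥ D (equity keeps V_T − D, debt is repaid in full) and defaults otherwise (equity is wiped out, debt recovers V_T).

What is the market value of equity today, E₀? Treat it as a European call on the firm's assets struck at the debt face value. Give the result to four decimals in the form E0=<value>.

d₁ = [ln(V₀/D) + (r + σ²/2)T] / (σ√T)
   = [ln(116.2184/67.9414) + (0.0455 + 0.5·0.4320²)·5.8008] / (0.4320·√5.8008)
   = [0.536826 + 0.805221] / 1.040466 = 1.289852
d₂ = d₁ − σ√T = 1.289852 − 1.040466 = 0.249386
N(d₁) = 0.901449,  N(d₂) = 0.598469,  e^(−rT) = 0.768022
E₀ = V₀·N(d₁) − D·e^(−rT)·N(d₂)
   = 116.2184·0.901449 − 67.9414·0.768022·0.598469 = 73.536532

E0=73.5365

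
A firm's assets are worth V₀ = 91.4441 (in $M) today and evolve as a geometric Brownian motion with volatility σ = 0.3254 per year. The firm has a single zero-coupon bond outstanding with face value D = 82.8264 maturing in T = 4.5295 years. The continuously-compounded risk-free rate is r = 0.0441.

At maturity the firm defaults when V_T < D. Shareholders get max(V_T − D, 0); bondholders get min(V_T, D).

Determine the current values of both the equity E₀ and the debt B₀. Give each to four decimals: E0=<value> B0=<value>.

d₁ = [ln(V₀/D) + (r + σ²/2)T] / (σ√T)
   = [ln(91.4441/82.8264) + (0.0441 + 0.5·0.3254²)·4.5295] / (0.3254·√4.5295)
   = [0.098981 + 0.439554] / 0.692537 = 0.777627
d₂ = d₁ − σ√T = 0.777627 − 0.692537 = 0.085091
N(d₁) = 0.781606,  N(d₂) = 0.533905,  e^(−rT) = 0.818935
E₀ = V₀·N(d₁) − D·e^(−rT)·N(d₂)
   = 91.4441·0.781606 − 82.8264·0.818935·0.533905 = 35.258734
B₀ = V₀ − E₀ = 91.4441 − 35.258734 = 56.185366

E0=35.2587 B0=56.1854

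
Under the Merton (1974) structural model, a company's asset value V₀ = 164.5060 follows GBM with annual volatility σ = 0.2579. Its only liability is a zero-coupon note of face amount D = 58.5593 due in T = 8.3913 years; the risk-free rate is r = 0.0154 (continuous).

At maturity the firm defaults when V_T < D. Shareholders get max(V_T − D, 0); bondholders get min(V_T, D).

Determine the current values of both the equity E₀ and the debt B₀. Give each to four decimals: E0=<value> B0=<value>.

E0=114.7302 B0=49.7758

d₁ = [ln(V₀/D) + (r + σ²/2)T] / (σ√T)
   = [ln(164.5060/58.5593) + (0.0154 + 0.5·0.2579²)·8.3913] / (0.2579·√8.3913)
   = [1.032907 + 0.408289] / 0.747078 = 1.929110
d₂ = d₁ − σ√T = 1.929110 − 0.747078 = 1.182032
N(d₁) = 0.973141,  N(d₂) = 0.881404,  e^(−rT) = 0.878775
E₀ = V₀·N(d₁) − D·e^(−rT)·N(d₂)
   = 164.5060·0.973141 − 58.5593·0.878775·0.881404 = 114.730163
B₀ = V₀ − E₀ = 164.5060 − 114.730163 = 49.775837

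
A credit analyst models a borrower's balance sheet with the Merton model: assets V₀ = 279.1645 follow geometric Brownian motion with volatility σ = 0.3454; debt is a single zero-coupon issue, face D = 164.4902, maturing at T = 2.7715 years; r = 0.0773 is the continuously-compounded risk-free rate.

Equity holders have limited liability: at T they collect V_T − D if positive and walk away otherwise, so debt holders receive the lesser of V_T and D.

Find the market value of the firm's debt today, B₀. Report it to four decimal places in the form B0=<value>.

B0=127.7919

d₁ = [ln(V₀/D) + (r + σ²/2)T] / (σ√T)
   = [ln(279.1645/164.4902) + (0.0773 + 0.5·0.3454²)·2.7715] / (0.3454·√2.7715)
   = [0.528950 + 0.379559] / 0.575016 = 1.579972
d₂ = d₁ − σ√T = 1.579972 − 0.575016 = 1.004956
N(d₁) = 0.942943,  N(d₂) = 0.842541,  e^(−rT) = 0.807157
E₀ = V₀·N(d₁) − D·e^(−rT)·N(d₂)
   = 279.1645·0.942943 − 164.4902·0.807157·0.842541 = 151.372616
B₀ = V₀ − E₀ = 279.1645 − 151.372616 = 127.791884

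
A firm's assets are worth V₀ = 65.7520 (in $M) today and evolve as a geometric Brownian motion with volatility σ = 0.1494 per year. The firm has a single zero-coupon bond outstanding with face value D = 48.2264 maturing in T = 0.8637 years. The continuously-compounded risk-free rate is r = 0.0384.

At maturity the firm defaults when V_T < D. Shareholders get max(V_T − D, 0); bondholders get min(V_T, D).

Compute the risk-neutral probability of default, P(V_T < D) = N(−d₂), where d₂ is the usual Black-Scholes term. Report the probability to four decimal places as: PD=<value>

PD=0.0082

d₁ = [ln(V₀/D) + (r + σ²/2)T] / (σ√T)
   = [ln(65.7520/48.2264) + (0.0384 + 0.5·0.1494²)·0.8637] / (0.1494·√0.8637)
   = [0.309983 + 0.042805] / 0.138846 = 2.540870
d₂ = d₁ − σ√T = 2.540870 − 0.138846 = 2.402025
risk-neutral PD = N(−d₂) = N(-2.402025) = 0.008152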